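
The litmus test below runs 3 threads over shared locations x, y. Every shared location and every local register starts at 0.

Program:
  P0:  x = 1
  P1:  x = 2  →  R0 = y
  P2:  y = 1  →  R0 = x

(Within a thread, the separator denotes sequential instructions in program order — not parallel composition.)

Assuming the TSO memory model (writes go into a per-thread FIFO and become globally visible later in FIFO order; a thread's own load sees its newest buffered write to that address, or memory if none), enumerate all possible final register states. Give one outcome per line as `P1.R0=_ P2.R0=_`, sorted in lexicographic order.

outcome vector order: (P1.R0,P2.R0)
|TSO outcomes| = 6

P1.R0=0 P2.R0=0
P1.R0=0 P2.R0=1
P1.R0=0 P2.R0=2
P1.R0=1 P2.R0=0
P1.R0=1 P2.R0=1
P1.R0=1 P2.R0=2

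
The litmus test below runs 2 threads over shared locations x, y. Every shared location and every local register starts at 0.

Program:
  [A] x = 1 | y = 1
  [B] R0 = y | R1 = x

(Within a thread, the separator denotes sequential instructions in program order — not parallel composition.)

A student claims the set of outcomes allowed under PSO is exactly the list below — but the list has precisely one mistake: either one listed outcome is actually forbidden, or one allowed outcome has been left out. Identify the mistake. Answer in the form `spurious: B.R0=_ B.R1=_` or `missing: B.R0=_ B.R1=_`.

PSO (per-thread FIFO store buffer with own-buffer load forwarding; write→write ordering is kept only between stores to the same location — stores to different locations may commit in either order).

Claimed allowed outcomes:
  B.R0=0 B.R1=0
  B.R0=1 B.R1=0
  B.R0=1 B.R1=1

missing: B.R0=0 B.R1=1

outcome vector order: (B.R0,B.R1)
under PSO → 0/0, 0/1, 1/0, 1/1
PSO∖claimed = {0/1}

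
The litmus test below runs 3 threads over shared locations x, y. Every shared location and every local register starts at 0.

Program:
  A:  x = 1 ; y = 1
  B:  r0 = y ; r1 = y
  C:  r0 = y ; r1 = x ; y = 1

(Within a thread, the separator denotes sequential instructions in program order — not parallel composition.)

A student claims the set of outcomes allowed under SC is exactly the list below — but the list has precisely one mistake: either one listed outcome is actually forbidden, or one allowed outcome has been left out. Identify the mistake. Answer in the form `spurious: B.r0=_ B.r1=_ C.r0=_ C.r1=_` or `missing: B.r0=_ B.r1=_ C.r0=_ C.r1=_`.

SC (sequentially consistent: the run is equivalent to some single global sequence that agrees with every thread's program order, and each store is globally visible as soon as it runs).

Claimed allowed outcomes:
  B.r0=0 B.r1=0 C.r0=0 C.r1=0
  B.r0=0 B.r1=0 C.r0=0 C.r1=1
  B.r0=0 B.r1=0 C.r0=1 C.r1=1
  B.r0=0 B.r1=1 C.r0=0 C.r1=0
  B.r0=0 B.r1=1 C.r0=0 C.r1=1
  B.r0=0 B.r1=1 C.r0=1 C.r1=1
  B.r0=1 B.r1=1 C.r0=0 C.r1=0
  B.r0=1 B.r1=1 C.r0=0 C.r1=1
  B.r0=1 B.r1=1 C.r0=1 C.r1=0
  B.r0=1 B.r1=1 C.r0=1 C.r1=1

outcome vector order: (B.r0,B.r1,C.r0,C.r1)
under SC → 0000; 0001; 0011; 0100; 0101; 0111; 1100; 1101; 1111
claimed∖SC = {1110}

spurious: B.r0=1 B.r1=1 C.r0=1 C.r1=0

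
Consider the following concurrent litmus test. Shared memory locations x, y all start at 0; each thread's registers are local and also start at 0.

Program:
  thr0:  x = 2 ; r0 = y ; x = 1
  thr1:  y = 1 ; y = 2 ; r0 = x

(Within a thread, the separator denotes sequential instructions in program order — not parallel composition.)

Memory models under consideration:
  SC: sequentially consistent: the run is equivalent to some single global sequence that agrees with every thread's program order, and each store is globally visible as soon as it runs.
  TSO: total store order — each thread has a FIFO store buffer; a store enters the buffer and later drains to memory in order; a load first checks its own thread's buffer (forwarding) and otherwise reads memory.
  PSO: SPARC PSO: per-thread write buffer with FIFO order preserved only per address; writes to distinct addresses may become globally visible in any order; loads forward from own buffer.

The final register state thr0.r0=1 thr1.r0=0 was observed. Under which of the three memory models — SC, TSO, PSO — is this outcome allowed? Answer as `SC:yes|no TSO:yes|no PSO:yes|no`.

SC:no TSO:yes PSO:yes

outcome vector order: (thr0.r0,thr1.r0)
[SC] allowed = {<0 1>; <0 2>; <1 1>; <1 2>; <2 0>; <2 1>; <2 2>}
[TSO] allowed = {<0 0>; <0 1>; <0 2>; <1 0>; <1 1>; <1 2>; <2 0>; <2 1>; <2 2>}
[PSO] allowed = {<0 0>; <0 1>; <0 2>; <1 0>; <1 1>; <1 2>; <2 0>; <2 1>; <2 2>}
target <1 0> ∈ {TSO,PSO}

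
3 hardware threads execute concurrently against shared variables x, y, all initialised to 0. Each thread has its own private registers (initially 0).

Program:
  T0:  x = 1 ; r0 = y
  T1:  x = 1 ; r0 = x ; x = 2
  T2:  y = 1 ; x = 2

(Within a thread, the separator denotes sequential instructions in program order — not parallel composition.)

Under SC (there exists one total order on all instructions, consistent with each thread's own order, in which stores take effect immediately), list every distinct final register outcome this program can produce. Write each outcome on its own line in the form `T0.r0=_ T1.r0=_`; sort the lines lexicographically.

T0.r0=0 T1.r0=1
T0.r0=0 T1.r0=2
T0.r0=1 T1.r0=1
T0.r0=1 T1.r0=2

outcome vector order: (T0.r0,T1.r0)
|SC outcomes| = 4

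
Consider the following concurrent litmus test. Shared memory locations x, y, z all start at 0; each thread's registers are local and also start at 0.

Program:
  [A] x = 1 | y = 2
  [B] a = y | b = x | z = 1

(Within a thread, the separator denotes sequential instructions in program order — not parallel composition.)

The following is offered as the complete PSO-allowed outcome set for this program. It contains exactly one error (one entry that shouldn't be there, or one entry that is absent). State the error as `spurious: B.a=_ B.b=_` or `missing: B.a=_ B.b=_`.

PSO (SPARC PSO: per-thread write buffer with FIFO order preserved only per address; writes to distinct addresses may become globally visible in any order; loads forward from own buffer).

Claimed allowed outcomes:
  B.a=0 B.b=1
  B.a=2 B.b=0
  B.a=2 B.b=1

missing: B.a=0 B.b=0

outcome vector order: (B.a,B.b)
PSO (4): <0 0>, <0 1>, <2 0>, <2 1>
PSO∖claimed = {<0 0>}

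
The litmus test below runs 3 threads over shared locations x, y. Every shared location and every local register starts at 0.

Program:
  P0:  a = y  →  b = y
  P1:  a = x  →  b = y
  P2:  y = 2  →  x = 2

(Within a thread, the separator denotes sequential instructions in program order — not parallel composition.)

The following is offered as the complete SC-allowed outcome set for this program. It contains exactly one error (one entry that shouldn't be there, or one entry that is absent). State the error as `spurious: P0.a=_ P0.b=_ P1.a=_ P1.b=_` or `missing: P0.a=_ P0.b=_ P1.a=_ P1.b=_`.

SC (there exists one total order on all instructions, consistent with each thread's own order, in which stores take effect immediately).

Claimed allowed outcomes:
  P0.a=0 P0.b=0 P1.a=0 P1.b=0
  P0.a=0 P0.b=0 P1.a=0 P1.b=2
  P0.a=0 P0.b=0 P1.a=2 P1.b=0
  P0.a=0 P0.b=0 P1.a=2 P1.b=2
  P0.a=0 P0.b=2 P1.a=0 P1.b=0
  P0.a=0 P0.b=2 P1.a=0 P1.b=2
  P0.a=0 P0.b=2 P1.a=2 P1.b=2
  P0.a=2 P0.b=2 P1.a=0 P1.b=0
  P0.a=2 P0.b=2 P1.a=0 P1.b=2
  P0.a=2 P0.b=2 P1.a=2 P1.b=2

spurious: P0.a=0 P0.b=0 P1.a=2 P1.b=0

outcome vector order: (P0.a,P0.b,P1.a,P1.b)
SC (9): 0/0/0/0 0/0/0/2 0/0/2/2 0/2/0/0 0/2/0/2 0/2/2/2 2/2/0/0 2/2/0/2 2/2/2/2
claimed∖SC = {0/0/2/0}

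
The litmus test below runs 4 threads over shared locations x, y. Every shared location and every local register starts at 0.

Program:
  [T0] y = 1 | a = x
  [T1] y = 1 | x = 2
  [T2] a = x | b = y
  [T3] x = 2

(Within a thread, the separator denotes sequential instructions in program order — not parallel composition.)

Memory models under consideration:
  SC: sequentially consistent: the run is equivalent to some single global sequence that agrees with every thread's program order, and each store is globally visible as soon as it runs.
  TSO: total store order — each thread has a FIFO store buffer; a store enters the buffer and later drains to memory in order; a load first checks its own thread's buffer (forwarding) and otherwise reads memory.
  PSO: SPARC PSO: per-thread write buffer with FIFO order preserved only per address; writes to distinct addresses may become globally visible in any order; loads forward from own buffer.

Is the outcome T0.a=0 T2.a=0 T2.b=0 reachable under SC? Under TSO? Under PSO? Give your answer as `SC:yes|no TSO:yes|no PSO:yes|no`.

outcome vector order: (T0.a,T2.a,T2.b)
under SC → (0,0,0), (0,0,1), (0,2,1), (2,0,0), (2,0,1), (2,2,0), (2,2,1)
under TSO → (0,0,0), (0,0,1), (0,2,0), (0,2,1), (2,0,0), (2,0,1), (2,2,0), (2,2,1)
under PSO → (0,0,0), (0,0,1), (0,2,0), (0,2,1), (2,0,0), (2,0,1), (2,2,0), (2,2,1)
target (0,0,0) ∈ {SC,TSO,PSO}

SC:yes TSO:yes PSO:yes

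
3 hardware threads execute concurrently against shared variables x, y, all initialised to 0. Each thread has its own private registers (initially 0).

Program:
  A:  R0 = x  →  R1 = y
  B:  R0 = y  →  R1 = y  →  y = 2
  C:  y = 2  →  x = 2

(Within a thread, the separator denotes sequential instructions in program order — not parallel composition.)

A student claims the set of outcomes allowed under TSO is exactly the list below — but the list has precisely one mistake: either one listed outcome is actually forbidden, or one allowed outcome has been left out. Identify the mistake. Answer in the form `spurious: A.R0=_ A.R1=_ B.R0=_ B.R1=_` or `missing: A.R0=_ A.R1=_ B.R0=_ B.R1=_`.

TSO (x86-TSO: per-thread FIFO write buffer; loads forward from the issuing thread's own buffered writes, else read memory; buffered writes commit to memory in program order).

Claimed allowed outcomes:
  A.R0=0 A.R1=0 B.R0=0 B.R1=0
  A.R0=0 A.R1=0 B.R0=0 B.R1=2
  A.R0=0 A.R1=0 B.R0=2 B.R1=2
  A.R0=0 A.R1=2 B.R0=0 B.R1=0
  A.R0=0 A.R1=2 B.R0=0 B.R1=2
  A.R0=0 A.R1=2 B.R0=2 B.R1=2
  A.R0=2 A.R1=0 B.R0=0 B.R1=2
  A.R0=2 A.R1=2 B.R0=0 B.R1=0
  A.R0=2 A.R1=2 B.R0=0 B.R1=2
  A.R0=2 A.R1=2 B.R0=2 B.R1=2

outcome vector order: (A.R0,A.R1,B.R0,B.R1)
TSO: 9 outcomes — {0000, 0002, 0022, 0200, 0202, 0222, 2200, 2202, 2222}
claimed∖TSO = {2002}

spurious: A.R0=2 A.R1=0 B.R0=0 B.R1=2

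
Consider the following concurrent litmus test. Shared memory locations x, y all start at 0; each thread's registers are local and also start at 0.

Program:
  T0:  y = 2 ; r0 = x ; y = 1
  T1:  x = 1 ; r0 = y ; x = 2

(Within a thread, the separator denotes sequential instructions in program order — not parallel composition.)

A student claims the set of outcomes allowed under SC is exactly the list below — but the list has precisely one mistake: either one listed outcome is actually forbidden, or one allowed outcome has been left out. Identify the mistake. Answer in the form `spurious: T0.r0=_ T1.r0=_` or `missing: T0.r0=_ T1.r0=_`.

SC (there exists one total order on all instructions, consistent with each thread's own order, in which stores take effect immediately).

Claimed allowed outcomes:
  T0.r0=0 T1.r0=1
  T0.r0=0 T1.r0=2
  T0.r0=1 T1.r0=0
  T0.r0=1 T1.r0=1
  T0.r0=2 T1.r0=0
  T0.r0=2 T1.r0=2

missing: T0.r0=1 T1.r0=2

outcome vector order: (T0.r0,T1.r0)
[SC] allowed = {(0,1), (0,2), (1,0), (1,1), (1,2), (2,0), (2,2)}
SC∖claimed = {(1,2)}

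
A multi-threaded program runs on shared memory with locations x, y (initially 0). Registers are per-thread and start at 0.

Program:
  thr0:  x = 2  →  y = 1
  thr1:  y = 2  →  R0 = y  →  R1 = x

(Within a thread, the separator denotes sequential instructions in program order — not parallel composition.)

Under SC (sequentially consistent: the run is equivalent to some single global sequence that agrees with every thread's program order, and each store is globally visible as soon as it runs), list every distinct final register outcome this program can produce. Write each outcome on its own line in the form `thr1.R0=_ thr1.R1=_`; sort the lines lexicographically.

thr1.R0=1 thr1.R1=2
thr1.R0=2 thr1.R1=0
thr1.R0=2 thr1.R1=2

outcome vector order: (thr1.R0,thr1.R1)
|SC outcomes| = 3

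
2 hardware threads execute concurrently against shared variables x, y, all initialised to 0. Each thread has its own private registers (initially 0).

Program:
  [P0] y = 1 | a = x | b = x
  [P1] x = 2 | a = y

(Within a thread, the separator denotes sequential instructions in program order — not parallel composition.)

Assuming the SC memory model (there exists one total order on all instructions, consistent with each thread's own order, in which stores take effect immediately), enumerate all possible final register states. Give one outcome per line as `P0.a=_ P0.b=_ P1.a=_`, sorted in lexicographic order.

P0.a=0 P0.b=0 P1.a=1
P0.a=0 P0.b=2 P1.a=1
P0.a=2 P0.b=2 P1.a=0
P0.a=2 P0.b=2 P1.a=1

outcome vector order: (P0.a,P0.b,P1.a)
|SC outcomes| = 4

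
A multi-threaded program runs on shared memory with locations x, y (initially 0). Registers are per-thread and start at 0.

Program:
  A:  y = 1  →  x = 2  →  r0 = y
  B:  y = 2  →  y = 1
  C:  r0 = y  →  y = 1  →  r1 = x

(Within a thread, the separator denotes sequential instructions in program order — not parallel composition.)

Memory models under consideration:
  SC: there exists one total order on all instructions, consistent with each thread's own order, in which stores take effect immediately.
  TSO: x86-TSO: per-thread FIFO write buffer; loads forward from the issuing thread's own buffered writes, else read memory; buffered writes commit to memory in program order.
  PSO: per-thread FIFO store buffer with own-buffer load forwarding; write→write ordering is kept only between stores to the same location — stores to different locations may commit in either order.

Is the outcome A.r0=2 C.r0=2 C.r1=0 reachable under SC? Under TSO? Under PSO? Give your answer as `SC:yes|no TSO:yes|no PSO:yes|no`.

outcome vector order: (A.r0,C.r0,C.r1)
SC: 11 outcomes — {<1 0 0> <1 0 2> <1 1 0> <1 1 2> <1 2 0> <1 2 2> <2 0 0> <2 0 2> <2 1 0> <2 1 2> <2 2 2>}
TSO: 12 outcomes — {<1 0 0> <1 0 2> <1 1 0> <1 1 2> <1 2 0> <1 2 2> <2 0 0> <2 0 2> <2 1 0> <2 1 2> <2 2 0> <2 2 2>}
PSO: 12 outcomes — {<1 0 0> <1 0 2> <1 1 0> <1 1 2> <1 2 0> <1 2 2> <2 0 0> <2 0 2> <2 1 0> <2 1 2> <2 2 0> <2 2 2>}
target <2 2 0> ∈ {TSO,PSO}

SC:no TSO:yes PSO:yes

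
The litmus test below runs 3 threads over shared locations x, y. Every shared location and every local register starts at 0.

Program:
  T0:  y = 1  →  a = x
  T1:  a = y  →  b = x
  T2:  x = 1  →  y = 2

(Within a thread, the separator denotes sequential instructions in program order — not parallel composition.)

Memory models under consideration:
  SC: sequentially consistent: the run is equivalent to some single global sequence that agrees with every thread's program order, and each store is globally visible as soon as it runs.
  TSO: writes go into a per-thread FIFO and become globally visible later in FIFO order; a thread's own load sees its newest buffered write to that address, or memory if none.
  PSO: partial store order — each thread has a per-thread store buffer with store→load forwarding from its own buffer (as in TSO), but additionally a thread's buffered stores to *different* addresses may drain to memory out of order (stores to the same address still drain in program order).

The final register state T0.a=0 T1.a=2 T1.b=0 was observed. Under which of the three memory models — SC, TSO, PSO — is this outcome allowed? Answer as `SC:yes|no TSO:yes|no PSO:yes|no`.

outcome vector order: (T0.a,T1.a,T1.b)
[SC] allowed = {0/0/0, 0/0/1, 0/1/0, 0/1/1, 0/2/1, 1/0/0, 1/0/1, 1/1/0, 1/1/1, 1/2/1}
[TSO] allowed = {0/0/0, 0/0/1, 0/1/0, 0/1/1, 0/2/1, 1/0/0, 1/0/1, 1/1/0, 1/1/1, 1/2/1}
[PSO] allowed = {0/0/0, 0/0/1, 0/1/0, 0/1/1, 0/2/0, 0/2/1, 1/0/0, 1/0/1, 1/1/0, 1/1/1, 1/2/0, 1/2/1}
target 0/2/0 ∈ {PSO}

SC:no TSO:no PSO:yes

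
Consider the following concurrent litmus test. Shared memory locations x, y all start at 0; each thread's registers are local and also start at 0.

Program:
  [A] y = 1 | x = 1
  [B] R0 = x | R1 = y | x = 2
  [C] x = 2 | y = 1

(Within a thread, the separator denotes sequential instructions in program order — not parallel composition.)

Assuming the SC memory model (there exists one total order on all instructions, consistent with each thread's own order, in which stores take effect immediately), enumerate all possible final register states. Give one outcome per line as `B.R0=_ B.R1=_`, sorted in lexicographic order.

outcome vector order: (B.R0,B.R1)
|SC outcomes| = 5

B.R0=0 B.R1=0
B.R0=0 B.R1=1
B.R0=1 B.R1=1
B.R0=2 B.R1=0
B.R0=2 B.R1=1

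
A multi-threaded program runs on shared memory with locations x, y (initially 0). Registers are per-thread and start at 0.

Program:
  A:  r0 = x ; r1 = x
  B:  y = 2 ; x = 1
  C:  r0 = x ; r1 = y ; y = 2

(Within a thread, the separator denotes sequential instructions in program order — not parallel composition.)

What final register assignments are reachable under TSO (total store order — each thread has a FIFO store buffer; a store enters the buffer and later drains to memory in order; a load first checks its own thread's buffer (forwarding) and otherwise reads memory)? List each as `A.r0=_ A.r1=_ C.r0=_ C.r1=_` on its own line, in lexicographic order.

A.r0=0 A.r1=0 C.r0=0 C.r1=0
A.r0=0 A.r1=0 C.r0=0 C.r1=2
A.r0=0 A.r1=0 C.r0=1 C.r1=2
A.r0=0 A.r1=1 C.r0=0 C.r1=0
A.r0=0 A.r1=1 C.r0=0 C.r1=2
A.r0=0 A.r1=1 C.r0=1 C.r1=2
A.r0=1 A.r1=1 C.r0=0 C.r1=0
A.r0=1 A.r1=1 C.r0=0 C.r1=2
A.r0=1 A.r1=1 C.r0=1 C.r1=2

outcome vector order: (A.r0,A.r1,C.r0,C.r1)
|TSO outcomes| = 9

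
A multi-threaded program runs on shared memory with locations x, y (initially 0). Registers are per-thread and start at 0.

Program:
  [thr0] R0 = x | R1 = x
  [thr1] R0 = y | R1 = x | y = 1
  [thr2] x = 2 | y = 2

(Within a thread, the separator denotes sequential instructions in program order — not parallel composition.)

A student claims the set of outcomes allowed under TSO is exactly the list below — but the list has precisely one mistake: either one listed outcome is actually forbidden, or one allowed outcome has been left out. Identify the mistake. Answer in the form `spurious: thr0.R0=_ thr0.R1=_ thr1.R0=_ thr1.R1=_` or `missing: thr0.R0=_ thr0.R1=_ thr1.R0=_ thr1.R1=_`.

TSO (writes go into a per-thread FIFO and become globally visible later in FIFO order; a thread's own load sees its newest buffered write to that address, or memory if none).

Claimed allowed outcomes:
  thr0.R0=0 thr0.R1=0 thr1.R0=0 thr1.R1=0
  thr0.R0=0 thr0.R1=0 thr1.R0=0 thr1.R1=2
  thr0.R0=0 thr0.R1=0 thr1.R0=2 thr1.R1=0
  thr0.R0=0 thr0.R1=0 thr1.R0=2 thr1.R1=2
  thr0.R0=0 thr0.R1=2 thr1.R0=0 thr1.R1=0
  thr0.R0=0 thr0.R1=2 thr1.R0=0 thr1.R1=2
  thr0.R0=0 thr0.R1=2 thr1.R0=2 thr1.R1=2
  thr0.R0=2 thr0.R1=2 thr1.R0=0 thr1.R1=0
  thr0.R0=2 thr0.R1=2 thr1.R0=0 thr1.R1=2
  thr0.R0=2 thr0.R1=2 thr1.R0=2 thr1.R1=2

outcome vector order: (thr0.R0,thr0.R1,thr1.R0,thr1.R1)
TSO (9): (0,0,0,0) (0,0,0,2) (0,0,2,2) (0,2,0,0) (0,2,0,2) (0,2,2,2) (2,2,0,0) (2,2,0,2) (2,2,2,2)
claimed∖TSO = {(0,0,2,0)}

spurious: thr0.R0=0 thr0.R1=0 thr1.R0=2 thr1.R1=0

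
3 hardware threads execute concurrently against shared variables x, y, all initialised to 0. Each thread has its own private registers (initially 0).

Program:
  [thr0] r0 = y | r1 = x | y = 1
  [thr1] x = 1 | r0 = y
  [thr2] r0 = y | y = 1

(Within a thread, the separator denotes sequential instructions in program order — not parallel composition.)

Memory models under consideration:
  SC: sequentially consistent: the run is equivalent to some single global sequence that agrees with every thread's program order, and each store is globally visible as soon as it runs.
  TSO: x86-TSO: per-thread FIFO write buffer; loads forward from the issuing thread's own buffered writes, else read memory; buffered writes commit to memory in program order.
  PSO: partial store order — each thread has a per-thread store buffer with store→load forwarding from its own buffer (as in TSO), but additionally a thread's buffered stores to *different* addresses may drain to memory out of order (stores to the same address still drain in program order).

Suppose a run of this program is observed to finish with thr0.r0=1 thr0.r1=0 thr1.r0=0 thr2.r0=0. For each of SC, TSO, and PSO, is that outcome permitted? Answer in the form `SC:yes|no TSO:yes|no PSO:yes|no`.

SC:no TSO:yes PSO:yes

outcome vector order: (thr0.r0,thr0.r1,thr1.r0,thr2.r0)
SC (11): <0 0 0 0> <0 0 0 1> <0 0 1 0> <0 0 1 1> <0 1 0 0> <0 1 0 1> <0 1 1 0> <0 1 1 1> <1 0 1 0> <1 1 0 0> <1 1 1 0>
TSO (12): <0 0 0 0> <0 0 0 1> <0 0 1 0> <0 0 1 1> <0 1 0 0> <0 1 0 1> <0 1 1 0> <0 1 1 1> <1 0 0 0> <1 0 1 0> <1 1 0 0> <1 1 1 0>
PSO (12): <0 0 0 0> <0 0 0 1> <0 0 1 0> <0 0 1 1> <0 1 0 0> <0 1 0 1> <0 1 1 0> <0 1 1 1> <1 0 0 0> <1 0 1 0> <1 1 0 0> <1 1 1 0>
target <1 0 0 0> ∈ {TSO,PSO}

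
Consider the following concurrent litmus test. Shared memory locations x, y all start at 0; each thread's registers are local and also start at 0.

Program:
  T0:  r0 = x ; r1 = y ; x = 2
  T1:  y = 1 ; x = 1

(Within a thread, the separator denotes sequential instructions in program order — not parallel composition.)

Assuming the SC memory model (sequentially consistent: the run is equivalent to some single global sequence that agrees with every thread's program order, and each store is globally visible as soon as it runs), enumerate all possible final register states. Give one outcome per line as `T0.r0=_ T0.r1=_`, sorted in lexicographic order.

T0.r0=0 T0.r1=0
T0.r0=0 T0.r1=1
T0.r0=1 T0.r1=1

outcome vector order: (T0.r0,T0.r1)
|SC outcomes| = 3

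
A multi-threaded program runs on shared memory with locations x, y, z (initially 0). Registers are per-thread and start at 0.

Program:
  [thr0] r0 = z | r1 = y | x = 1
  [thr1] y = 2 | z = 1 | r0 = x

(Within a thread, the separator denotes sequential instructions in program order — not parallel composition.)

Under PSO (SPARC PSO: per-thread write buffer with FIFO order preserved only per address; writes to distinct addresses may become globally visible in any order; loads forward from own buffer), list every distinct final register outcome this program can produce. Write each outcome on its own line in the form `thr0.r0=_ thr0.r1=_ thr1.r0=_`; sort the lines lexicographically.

thr0.r0=0 thr0.r1=0 thr1.r0=0
thr0.r0=0 thr0.r1=0 thr1.r0=1
thr0.r0=0 thr0.r1=2 thr1.r0=0
thr0.r0=0 thr0.r1=2 thr1.r0=1
thr0.r0=1 thr0.r1=0 thr1.r0=0
thr0.r0=1 thr0.r1=0 thr1.r0=1
thr0.r0=1 thr0.r1=2 thr1.r0=0
thr0.r0=1 thr0.r1=2 thr1.r0=1

outcome vector order: (thr0.r0,thr0.r1,thr1.r0)
|PSO outcomes| = 8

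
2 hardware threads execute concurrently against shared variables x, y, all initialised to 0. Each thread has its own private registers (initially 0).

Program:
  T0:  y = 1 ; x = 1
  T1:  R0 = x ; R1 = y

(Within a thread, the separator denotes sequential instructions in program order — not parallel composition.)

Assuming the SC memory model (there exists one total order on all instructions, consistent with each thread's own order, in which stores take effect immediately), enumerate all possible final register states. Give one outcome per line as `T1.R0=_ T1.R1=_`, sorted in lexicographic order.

outcome vector order: (T1.R0,T1.R1)
|SC outcomes| = 3

T1.R0=0 T1.R1=0
T1.R0=0 T1.R1=1
T1.R0=1 T1.R1=1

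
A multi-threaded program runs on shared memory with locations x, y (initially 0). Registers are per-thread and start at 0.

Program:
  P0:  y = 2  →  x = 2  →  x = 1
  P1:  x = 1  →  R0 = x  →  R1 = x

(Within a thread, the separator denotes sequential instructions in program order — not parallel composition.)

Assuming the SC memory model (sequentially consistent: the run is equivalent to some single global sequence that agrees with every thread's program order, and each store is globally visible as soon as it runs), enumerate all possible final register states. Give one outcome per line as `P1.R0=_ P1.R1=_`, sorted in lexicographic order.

P1.R0=1 P1.R1=1
P1.R0=1 P1.R1=2
P1.R0=2 P1.R1=1
P1.R0=2 P1.R1=2

outcome vector order: (P1.R0,P1.R1)
|SC outcomes| = 4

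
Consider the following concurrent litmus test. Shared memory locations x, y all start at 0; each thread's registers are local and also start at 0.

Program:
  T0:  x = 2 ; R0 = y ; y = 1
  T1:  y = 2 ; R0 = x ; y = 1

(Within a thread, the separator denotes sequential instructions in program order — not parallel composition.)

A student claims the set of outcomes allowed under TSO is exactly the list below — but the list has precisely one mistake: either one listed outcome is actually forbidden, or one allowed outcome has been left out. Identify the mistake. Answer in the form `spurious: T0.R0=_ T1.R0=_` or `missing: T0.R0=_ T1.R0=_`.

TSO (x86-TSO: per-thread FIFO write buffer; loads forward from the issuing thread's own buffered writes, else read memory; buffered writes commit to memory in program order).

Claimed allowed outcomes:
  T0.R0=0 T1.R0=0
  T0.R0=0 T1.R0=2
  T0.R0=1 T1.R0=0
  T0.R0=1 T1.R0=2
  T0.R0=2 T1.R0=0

outcome vector order: (T0.R0,T1.R0)
TSO: 6 outcomes — {(0,0) (0,2) (1,0) (1,2) (2,0) (2,2)}
TSO∖claimed = {(2,2)}

missing: T0.R0=2 T1.R0=2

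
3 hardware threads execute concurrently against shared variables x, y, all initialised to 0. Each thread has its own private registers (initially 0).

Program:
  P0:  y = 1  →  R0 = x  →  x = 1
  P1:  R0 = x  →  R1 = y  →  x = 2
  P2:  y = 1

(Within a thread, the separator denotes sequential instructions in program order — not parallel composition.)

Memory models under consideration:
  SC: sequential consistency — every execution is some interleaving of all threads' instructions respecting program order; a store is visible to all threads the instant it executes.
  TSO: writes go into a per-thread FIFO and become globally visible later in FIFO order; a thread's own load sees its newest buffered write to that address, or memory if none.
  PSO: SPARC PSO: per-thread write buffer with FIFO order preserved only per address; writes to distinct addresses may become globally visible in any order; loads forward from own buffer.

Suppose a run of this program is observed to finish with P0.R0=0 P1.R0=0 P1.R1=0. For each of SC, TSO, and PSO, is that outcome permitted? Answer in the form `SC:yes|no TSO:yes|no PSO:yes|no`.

outcome vector order: (P0.R0,P1.R0,P1.R1)
SC (5): 0/0/0, 0/0/1, 0/1/1, 2/0/0, 2/0/1
TSO (5): 0/0/0, 0/0/1, 0/1/1, 2/0/0, 2/0/1
PSO (6): 0/0/0, 0/0/1, 0/1/0, 0/1/1, 2/0/0, 2/0/1
target 0/0/0 ∈ {SC,TSO,PSO}

SC:yes TSO:yes PSO:yes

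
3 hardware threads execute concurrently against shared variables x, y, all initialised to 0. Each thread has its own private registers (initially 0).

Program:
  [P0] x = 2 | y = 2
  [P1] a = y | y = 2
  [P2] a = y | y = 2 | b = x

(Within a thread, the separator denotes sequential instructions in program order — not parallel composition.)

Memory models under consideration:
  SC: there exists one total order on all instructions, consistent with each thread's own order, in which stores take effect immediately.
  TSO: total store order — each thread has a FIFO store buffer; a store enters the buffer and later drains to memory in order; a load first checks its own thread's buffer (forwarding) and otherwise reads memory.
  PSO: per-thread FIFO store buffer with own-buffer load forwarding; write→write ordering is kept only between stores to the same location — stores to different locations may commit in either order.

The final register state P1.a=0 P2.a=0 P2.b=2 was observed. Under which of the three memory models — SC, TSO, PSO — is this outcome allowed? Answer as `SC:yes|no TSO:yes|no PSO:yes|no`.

SC:yes TSO:yes PSO:yes

outcome vector order: (P1.a,P2.a,P2.b)
[SC] allowed = {<0 0 0> <0 0 2> <0 2 0> <0 2 2> <2 0 0> <2 0 2> <2 2 2>}
[TSO] allowed = {<0 0 0> <0 0 2> <0 2 0> <0 2 2> <2 0 0> <2 0 2> <2 2 2>}
[PSO] allowed = {<0 0 0> <0 0 2> <0 2 0> <0 2 2> <2 0 0> <2 0 2> <2 2 0> <2 2 2>}
target <0 0 2> ∈ {SC,TSO,PSO}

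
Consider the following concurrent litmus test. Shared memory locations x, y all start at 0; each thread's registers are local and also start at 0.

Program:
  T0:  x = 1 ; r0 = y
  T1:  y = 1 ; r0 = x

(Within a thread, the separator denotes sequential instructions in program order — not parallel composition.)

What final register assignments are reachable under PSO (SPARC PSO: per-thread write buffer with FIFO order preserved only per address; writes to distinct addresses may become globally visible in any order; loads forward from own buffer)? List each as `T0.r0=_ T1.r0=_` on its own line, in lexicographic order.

T0.r0=0 T1.r0=0
T0.r0=0 T1.r0=1
T0.r0=1 T1.r0=0
T0.r0=1 T1.r0=1

outcome vector order: (T0.r0,T1.r0)
|PSO outcomes| = 4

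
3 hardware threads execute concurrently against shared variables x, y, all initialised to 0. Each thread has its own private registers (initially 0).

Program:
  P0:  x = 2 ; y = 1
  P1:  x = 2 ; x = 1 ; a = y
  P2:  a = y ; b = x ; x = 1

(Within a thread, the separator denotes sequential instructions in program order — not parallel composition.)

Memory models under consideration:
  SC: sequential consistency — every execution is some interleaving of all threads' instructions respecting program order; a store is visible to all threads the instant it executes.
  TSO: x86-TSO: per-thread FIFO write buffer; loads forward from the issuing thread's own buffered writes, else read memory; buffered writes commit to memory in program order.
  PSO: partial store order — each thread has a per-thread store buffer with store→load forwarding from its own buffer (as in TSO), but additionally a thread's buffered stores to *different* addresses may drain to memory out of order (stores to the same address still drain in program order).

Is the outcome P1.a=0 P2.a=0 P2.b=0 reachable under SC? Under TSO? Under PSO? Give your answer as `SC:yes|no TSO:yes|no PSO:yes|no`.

outcome vector order: (P1.a,P2.a,P2.b)
[SC] allowed = {0/0/0; 0/0/1; 0/0/2; 0/1/1; 0/1/2; 1/0/0; 1/0/1; 1/0/2; 1/1/1; 1/1/2}
[TSO] allowed = {0/0/0; 0/0/1; 0/0/2; 0/1/1; 0/1/2; 1/0/0; 1/0/1; 1/0/2; 1/1/1; 1/1/2}
[PSO] allowed = {0/0/0; 0/0/1; 0/0/2; 0/1/0; 0/1/1; 0/1/2; 1/0/0; 1/0/1; 1/0/2; 1/1/0; 1/1/1; 1/1/2}
target 0/0/0 ∈ {SC,TSO,PSO}

SC:yes TSO:yes PSO:yes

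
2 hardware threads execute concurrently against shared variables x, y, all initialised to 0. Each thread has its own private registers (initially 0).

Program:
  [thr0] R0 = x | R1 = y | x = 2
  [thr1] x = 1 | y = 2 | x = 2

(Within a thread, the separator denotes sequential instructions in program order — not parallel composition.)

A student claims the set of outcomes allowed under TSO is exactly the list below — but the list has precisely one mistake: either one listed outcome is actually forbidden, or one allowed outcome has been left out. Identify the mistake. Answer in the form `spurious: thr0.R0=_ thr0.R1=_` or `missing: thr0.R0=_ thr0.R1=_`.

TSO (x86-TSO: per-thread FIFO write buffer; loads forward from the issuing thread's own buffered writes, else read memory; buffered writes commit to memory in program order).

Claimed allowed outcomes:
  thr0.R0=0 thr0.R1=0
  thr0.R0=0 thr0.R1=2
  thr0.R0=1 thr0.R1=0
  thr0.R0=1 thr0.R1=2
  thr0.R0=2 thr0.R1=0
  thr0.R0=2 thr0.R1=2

outcome vector order: (thr0.R0,thr0.R1)
[TSO] allowed = {<0 0>; <0 2>; <1 0>; <1 2>; <2 2>}
claimed∖TSO = {<2 0>}

spurious: thr0.R0=2 thr0.R1=0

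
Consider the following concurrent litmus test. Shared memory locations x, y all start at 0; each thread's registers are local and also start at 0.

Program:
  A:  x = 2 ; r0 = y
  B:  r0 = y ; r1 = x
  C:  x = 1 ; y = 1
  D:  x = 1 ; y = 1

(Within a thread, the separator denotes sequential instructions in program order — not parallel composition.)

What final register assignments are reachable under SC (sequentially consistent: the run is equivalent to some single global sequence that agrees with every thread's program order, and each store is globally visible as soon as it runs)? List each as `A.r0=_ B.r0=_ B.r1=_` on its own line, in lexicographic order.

outcome vector order: (A.r0,B.r0,B.r1)
|SC outcomes| = 10

A.r0=0 B.r0=0 B.r1=0
A.r0=0 B.r0=0 B.r1=1
A.r0=0 B.r0=0 B.r1=2
A.r0=0 B.r0=1 B.r1=1
A.r0=0 B.r0=1 B.r1=2
A.r0=1 B.r0=0 B.r1=0
A.r0=1 B.r0=0 B.r1=1
A.r0=1 B.r0=0 B.r1=2
A.r0=1 B.r0=1 B.r1=1
A.r0=1 B.r0=1 B.r1=2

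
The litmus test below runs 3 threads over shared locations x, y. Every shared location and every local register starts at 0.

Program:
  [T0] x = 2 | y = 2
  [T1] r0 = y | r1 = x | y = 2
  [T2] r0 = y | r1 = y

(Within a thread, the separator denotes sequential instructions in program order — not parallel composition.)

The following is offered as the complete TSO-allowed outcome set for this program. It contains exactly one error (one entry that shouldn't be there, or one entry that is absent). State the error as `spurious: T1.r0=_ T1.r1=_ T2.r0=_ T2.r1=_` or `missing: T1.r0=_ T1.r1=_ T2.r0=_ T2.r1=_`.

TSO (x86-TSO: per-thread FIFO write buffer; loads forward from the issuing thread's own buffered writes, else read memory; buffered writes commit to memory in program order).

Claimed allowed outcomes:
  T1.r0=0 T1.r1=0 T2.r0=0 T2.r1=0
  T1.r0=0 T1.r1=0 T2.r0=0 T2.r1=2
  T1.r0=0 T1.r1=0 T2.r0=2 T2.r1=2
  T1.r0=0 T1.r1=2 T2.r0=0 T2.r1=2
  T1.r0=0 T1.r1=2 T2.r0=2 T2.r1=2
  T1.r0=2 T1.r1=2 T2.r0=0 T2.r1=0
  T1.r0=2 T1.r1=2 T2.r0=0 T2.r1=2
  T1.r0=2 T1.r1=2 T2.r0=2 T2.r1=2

outcome vector order: (T1.r0,T1.r1,T2.r0,T2.r1)
TSO: 9 outcomes — {(0,0,0,0), (0,0,0,2), (0,0,2,2), (0,2,0,0), (0,2,0,2), (0,2,2,2), (2,2,0,0), (2,2,0,2), (2,2,2,2)}
TSO∖claimed = {(0,2,0,0)}

missing: T1.r0=0 T1.r1=2 T2.r0=0 T2.r1=0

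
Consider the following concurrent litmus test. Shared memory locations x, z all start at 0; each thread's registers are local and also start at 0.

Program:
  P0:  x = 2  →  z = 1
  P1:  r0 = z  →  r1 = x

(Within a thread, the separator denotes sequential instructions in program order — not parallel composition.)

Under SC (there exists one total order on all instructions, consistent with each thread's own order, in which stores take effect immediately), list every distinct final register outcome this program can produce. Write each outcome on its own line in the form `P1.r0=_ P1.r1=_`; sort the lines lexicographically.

outcome vector order: (P1.r0,P1.r1)
|SC outcomes| = 3

P1.r0=0 P1.r1=0
P1.r0=0 P1.r1=2
P1.r0=1 P1.r1=2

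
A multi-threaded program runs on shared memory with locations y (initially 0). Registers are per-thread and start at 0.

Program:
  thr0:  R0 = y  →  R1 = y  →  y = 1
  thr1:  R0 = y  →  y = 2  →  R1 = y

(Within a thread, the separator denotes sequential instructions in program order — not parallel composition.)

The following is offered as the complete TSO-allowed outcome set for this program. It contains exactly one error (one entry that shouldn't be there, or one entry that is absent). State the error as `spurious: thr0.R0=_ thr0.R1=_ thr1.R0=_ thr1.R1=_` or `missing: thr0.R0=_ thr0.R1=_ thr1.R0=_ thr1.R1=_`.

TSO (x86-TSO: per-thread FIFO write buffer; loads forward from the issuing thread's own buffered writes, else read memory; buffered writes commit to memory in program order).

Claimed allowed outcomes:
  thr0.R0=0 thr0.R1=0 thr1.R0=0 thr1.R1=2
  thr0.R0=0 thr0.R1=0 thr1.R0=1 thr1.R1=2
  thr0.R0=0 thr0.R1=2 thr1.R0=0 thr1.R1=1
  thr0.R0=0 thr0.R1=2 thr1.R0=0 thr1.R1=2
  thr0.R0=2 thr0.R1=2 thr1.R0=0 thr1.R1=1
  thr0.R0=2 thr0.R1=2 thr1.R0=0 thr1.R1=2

outcome vector order: (thr0.R0,thr0.R1,thr1.R0,thr1.R1)
TSO: 7 outcomes — {0/0/0/1; 0/0/0/2; 0/0/1/2; 0/2/0/1; 0/2/0/2; 2/2/0/1; 2/2/0/2}
TSO∖claimed = {0/0/0/1}

missing: thr0.R0=0 thr0.R1=0 thr1.R0=0 thr1.R1=1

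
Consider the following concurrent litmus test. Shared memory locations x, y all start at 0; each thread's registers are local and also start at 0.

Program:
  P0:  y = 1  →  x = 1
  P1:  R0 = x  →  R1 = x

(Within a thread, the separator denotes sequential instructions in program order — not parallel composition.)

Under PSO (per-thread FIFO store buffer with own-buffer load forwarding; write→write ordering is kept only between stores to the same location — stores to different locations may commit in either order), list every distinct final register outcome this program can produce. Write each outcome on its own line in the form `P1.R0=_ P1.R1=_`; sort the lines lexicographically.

P1.R0=0 P1.R1=0
P1.R0=0 P1.R1=1
P1.R0=1 P1.R1=1

outcome vector order: (P1.R0,P1.R1)
|PSO outcomes| = 3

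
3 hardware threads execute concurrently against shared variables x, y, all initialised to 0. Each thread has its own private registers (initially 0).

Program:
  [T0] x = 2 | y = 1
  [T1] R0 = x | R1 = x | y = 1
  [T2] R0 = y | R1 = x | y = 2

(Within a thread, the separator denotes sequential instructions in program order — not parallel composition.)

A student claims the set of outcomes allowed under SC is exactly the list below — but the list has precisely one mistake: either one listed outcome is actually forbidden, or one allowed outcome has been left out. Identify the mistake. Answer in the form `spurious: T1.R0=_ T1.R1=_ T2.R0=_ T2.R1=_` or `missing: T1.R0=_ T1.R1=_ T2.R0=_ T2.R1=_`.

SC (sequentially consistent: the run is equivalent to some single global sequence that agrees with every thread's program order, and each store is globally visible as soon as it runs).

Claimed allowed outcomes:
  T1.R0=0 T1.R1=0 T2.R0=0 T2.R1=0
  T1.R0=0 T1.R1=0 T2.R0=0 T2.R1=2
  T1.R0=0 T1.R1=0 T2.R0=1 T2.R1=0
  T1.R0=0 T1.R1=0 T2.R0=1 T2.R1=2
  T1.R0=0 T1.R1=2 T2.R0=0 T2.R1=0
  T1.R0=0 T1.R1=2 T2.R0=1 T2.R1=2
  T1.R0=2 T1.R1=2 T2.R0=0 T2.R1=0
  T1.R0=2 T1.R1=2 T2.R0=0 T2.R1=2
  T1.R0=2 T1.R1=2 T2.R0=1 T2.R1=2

outcome vector order: (T1.R0,T1.R1,T2.R0,T2.R1)
SC (10): 0/0/0/0 0/0/0/2 0/0/1/0 0/0/1/2 0/2/0/0 0/2/0/2 0/2/1/2 2/2/0/0 2/2/0/2 2/2/1/2
SC∖claimed = {0/2/0/2}

missing: T1.R0=0 T1.R1=2 T2.R0=0 T2.R1=2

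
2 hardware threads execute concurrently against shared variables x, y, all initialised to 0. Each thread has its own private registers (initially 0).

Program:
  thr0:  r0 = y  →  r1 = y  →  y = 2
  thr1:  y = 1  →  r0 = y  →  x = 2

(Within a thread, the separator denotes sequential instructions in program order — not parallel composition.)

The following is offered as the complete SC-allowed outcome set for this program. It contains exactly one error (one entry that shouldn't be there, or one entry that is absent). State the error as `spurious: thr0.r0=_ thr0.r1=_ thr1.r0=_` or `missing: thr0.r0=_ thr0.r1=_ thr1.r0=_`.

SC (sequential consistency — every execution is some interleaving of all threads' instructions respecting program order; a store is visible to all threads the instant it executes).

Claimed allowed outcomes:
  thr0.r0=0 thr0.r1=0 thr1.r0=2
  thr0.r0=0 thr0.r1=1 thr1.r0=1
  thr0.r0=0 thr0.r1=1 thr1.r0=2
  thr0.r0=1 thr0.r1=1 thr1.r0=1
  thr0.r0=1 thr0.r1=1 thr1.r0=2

outcome vector order: (thr0.r0,thr0.r1,thr1.r0)
SC (6): (0,0,1); (0,0,2); (0,1,1); (0,1,2); (1,1,1); (1,1,2)
SC∖claimed = {(0,0,1)}

missing: thr0.r0=0 thr0.r1=0 thr1.r0=1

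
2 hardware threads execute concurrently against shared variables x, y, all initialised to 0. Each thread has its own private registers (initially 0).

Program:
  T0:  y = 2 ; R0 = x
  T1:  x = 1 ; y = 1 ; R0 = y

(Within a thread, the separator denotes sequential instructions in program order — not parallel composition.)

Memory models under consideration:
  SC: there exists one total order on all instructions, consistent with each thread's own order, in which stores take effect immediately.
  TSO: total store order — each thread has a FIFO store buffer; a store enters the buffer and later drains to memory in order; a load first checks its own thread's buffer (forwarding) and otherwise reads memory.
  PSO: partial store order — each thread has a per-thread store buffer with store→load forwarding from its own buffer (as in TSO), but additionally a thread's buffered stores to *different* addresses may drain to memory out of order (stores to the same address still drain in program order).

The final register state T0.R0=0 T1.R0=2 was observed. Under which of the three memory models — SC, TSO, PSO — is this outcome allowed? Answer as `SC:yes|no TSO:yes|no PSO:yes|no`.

outcome vector order: (T0.R0,T1.R0)
[SC] allowed = {<0 1>, <1 1>, <1 2>}
[TSO] allowed = {<0 1>, <0 2>, <1 1>, <1 2>}
[PSO] allowed = {<0 1>, <0 2>, <1 1>, <1 2>}
target <0 2> ∈ {TSO,PSO}

SC:no TSO:yes PSO:yes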